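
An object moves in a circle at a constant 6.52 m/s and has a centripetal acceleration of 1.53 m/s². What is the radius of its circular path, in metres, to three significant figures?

27.8 m

a_c = v²/r ⇒ r = v²/a_c = (6.52)²/1.53 = 42.51/1.53 = 27.78 m.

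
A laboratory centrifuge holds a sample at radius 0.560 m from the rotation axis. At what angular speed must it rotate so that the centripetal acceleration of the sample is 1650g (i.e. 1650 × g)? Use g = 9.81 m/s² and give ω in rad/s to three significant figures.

170 rad/s

Centripetal acceleration a_c = ω²r. Setting ω²r = 1650g:
ω = √(1650g / r) = √(1650 × 9.81 / 0.560) = √28900 = 170.0 rad/s.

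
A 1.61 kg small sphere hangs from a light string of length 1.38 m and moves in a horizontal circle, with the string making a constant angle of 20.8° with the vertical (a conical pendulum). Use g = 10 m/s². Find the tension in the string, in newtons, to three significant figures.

Vertically the bob has no acceleration, so T cosθ = mg.
T = mg/cosθ = 1.61 × 10.0 / cos 20.8° = 16.10/0.9348 = 17.22 N.

17.2 N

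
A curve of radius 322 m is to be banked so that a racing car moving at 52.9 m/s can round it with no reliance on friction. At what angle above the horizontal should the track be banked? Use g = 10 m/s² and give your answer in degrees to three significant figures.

For a frictionless banked turn: horizontally N sinθ = mv²/r and vertically N cosθ = mg.
Dividing: tanθ = v²/(r g) = (52.9)²/(322 × 10.0) = 2798/3220 = 0.8691.
θ = arctan(0.8691) = 40.99°.

41.0°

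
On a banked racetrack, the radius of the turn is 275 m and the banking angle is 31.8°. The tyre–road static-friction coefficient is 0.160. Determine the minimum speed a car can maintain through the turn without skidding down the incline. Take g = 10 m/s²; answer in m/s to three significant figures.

At the minimum speed, friction acts up the slope at its limiting value f = μN. Radially (horizontal, toward centre): N sinθ − μN cosθ = mv²/r. Vertically: N cosθ + μN sinθ = mg.
Dividing: v² = r g (sinθ − μcosθ)/(cosθ + μsinθ).
sinθ − μcosθ = 0.5270 − 0.160×0.8499 = 0.3910; cosθ + μsinθ = 0.8499 + 0.160×0.5270 = 0.9342.
v² = 275 × 10.0 × 0.3910/0.9342 = 1151 m²/s², so v = 33.92 m/s.

33.9 m/s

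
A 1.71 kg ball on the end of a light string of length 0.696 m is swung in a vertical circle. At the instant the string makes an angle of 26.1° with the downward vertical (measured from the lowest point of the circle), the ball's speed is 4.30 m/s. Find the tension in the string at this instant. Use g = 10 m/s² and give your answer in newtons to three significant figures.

60.8 N

Take the radial direction toward the centre of the circle as positive. The component of the weight along the string toward the centre is −mg cos φ (φ measured from the bottom), so Newton's second law along the string gives T − mg cos φ = m v²/r.
cos 26.1° = 0.8980, so T = m(v²/r + g cos φ) = 1.71 × ((4.30)²/0.696 + 10.0 × 0.8980) = 1.71 × (26.57 + (8.980)) = 1.71 × 35.55 = 60.78 N.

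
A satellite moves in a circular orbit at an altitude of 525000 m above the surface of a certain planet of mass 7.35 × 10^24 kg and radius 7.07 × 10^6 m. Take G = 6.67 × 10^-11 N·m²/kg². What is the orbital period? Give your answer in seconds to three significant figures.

5940 s

r = R + h = 7.07 × 10^6 + 525000 = 7.595 × 10^6 m. Gravity provides the centripetal force: G M m / r² = m v² / r ⇒ v = √(GM/r) = 8034 m/s.
T = 2πr/v = 2π × 7.595 × 10^6 / 8034 = 5940 s.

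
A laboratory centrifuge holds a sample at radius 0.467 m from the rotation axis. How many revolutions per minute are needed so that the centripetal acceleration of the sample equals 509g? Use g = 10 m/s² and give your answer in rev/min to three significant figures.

Require ω²r = 509g, so ω = √(509 × 10.0/0.467) = 104.4 rad/s.
In rev/min: ω × 60/(2π) = 104.4 × 60/(2π) = 996.9 rev/min.

997 rev/min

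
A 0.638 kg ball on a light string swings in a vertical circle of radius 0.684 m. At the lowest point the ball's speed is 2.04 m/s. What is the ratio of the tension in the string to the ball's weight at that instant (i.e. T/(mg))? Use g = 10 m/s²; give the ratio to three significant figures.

1.61

At the bottom, T − mg = mv²/r, so T = m(v²/r + g) and T/(mg) = v²/(rg) + 1 = (2.04)²/(0.684 × 10.0) + 1 = 0.6084 + 1 = 1.608.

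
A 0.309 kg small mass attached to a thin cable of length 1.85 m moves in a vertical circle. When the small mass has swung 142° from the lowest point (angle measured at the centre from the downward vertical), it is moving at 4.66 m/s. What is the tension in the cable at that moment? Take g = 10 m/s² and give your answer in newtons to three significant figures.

Take the radial direction toward the centre of the circle as positive. The component of the weight along the string toward the centre is −mg cos φ (φ measured from the bottom), so Newton's second law along the string gives T − mg cos φ = m v²/r.
cos 142° = -0.7880, so T = m(v²/r + g cos φ) = 0.309 × ((4.66)²/1.85 + 10.0 × -0.7880) = 0.309 × (11.74 + (-7.880)) = 0.309 × 3.858 = 1.192 N.

1.19 N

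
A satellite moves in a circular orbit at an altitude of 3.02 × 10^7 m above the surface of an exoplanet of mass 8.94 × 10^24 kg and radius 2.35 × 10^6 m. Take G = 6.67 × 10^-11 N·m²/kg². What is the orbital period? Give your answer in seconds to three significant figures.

47800 s

r = R + h = 2.35 × 10^6 + 3.02 × 10^7 = 3.255 × 10^7 m. Gravity provides the centripetal force: G M m / r² = m v² / r ⇒ v = √(GM/r) = 4280 m/s.
T = 2πr/v = 2π × 3.255 × 10^7 / 4280 = 47780 s.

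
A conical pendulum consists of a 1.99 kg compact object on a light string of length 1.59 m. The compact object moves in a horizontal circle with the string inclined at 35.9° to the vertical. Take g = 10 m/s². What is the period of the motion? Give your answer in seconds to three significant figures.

2.25 s

r = L sinθ = 0.9323 m. From T sinθ = mω²r and T cosθ = mg: tanθ = ω²r/g, so ω² = g tanθ / r = g/(L cosθ).
ω = √(g/(L cosθ)) = √(10.0/(1.59 × 0.8100)) = √7.764 = 2.786 rad/s.
Period = 2π/ω = 2.255 s.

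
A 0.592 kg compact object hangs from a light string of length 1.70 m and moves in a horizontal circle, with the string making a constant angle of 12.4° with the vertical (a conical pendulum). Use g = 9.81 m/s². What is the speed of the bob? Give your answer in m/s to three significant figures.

0.887 m/s

The radius of the circle is r = L sinθ = 1.70 × sin 12.4° = 0.3651 m.
Horizontally T sinθ = mv²/r and vertically T cosθ = mg, so tanθ = v²/(rg).
v = √(r g tanθ) = √(0.3651 × 9.81 × 0.2199) = √0.7874 = 0.8873 m/s.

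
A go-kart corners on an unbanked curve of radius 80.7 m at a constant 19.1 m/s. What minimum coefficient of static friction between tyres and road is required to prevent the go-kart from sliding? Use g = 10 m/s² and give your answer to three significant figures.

0.452

Friction provides the centripetal force: μ_s m g = m v²/r, so μ_s = v²/(g r) = (19.10)²/(10.0 × 80.7) = 364.8/807.0 = 0.4521.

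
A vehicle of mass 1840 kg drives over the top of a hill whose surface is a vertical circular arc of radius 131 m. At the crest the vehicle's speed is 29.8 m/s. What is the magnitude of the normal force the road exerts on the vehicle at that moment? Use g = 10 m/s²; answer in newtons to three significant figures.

5930 N

At the crest the centripetal acceleration points downward (toward the centre of the arc), so mg − N = mv²/r.
N = m(g − v²/r) = 1840 × (10.0 − (29.8)²/131) = 1840 × (10.0 − 6.779) = 1840 × 3.221 = 5927 N.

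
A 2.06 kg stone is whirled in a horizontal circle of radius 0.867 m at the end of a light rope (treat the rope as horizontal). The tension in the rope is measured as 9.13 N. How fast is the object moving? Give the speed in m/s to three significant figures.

T = m v²/r ⇒ v = √(T r / m) = √(9.13 × 0.867 / 2.06) = √3.843 = 1.960 m/s.

1.96 m/s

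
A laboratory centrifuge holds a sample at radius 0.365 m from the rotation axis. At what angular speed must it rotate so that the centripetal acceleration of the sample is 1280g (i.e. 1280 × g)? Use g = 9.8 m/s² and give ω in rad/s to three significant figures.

Centripetal acceleration a_c = ω²r. Setting ω²r = 1280g:
ω = √(1280g / r) = √(1280 × 9.8 / 0.365) = √34370 = 185.4 rad/s.

185 rad/s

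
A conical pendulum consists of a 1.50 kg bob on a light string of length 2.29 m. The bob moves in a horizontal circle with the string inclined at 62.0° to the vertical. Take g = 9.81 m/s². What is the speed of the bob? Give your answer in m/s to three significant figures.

6.11 m/s

The radius of the circle is r = L sinθ = 2.29 × sin 62.0° = 2.022 m.
Horizontally T sinθ = mv²/r and vertically T cosθ = mg, so tanθ = v²/(rg).
v = √(r g tanθ) = √(2.022 × 9.81 × 1.881) = √37.30 = 6.108 m/s.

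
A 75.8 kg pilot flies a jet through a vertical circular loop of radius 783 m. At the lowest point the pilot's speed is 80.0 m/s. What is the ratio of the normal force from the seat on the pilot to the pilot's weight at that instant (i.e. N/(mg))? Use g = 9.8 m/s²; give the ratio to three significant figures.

1.83

At the bottom, N − mg = mv²/r, so N = m(v²/r + g) and N/(mg) = v²/(rg) + 1 = (80.0)²/(783 × 9.8) + 1 = 0.8341 + 1 = 1.834.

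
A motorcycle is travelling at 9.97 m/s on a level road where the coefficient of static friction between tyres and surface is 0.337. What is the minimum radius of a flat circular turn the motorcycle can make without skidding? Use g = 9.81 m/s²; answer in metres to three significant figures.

30.1 m

At the limit, μ_s m g = m v²/r, so r_min = v²/(μ_s g) = (9.97)²/(0.337 × 9.81) = 99.40/3.306 = 30.07 m.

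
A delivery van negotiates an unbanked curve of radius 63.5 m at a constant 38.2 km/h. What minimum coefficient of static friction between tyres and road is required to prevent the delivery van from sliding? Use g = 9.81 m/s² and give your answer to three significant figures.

0.181

v = 38.2/3.6 = 10.61 m/s.
Friction provides the centripetal force: μ_s m g = m v²/r, so μ_s = v²/(g r) = (10.61)²/(9.81 × 63.5) = 112.6/622.9 = 0.1808.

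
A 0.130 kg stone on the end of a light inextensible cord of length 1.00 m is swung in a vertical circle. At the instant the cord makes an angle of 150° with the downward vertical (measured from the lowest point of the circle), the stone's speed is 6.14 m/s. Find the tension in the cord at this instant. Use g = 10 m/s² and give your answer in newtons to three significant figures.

Take the radial direction toward the centre of the circle as positive. The component of the weight along the string toward the centre is −mg cos φ (φ measured from the bottom), so Newton's second law along the string gives T − mg cos φ = m v²/r.
cos 150° = -0.8660, so T = m(v²/r + g cos φ) = 0.130 × ((6.14)²/1.00 + 10.0 × -0.8660) = 0.130 × (37.70 + (-8.660)) = 0.130 × 29.04 = 3.775 N.

3.78 N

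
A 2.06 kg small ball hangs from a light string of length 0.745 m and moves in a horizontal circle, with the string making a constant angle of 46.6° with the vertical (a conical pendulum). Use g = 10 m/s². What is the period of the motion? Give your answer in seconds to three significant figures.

1.42 s

r = L sinθ = 0.5413 m. From T sinθ = mω²r and T cosθ = mg: tanθ = ω²r/g, so ω² = g tanθ / r = g/(L cosθ).
ω = √(g/(L cosθ)) = √(10.0/(0.745 × 0.6871)) = √19.54 = 4.420 rad/s.
Period = 2π/ω = 1.422 s.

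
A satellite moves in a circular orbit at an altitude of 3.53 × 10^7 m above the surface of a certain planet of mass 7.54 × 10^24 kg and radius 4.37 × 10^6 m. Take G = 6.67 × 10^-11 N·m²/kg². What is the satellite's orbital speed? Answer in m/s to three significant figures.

3560 m/s

Orbital radius r = R + h = 4.37 × 10^6 + 3.53 × 10^7 = 3.967 × 10^7 m.
Gravity supplies the centripetal force: G M m / r² = m v² / r, so v = √(GM/r).
v = √(6.67 × 10^-11 × 7.54 × 10^24 / 3.967 × 10^7) = √(1.268 × 10^7) = 3561 m/s.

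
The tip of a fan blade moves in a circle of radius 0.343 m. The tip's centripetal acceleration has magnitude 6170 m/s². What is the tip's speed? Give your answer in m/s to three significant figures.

46.0 m/s

a_c = v²/r ⇒ v = √(a_c · r) = √(6170 × 0.343) = √2116 = 46.00 m/s.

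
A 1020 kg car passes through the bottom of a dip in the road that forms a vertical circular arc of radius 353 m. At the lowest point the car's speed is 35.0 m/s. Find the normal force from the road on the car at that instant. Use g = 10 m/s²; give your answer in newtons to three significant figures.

At the lowest point, N points up (toward the centre) and the weight mg points down (away from the centre), so the net inward force is N − mg = mv²/r.
N = m(v²/r + g) = 1020 × ((35.0)²/353 + 10.0) = 1020 × (3.470 + 10.0) = 1020 × 13.47 = 13740 N.

13700 N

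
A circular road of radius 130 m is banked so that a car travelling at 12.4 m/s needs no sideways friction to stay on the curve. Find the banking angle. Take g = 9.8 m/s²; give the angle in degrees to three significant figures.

With no friction, the horizontal component of the normal force provides the centripetal force: N sinθ = mv²/r, while N cosθ = mg vertically.
Dividing: tanθ = v²/(r g) = (12.4)²/(130 × 9.8) = 153.8/1274 = 0.1207.
θ = arctan(0.1207) = 6.882°.

6.88°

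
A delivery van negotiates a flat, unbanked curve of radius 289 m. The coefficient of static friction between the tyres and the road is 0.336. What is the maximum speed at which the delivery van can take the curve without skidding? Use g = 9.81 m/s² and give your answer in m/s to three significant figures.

The only inward force on a level bend is static friction, so at the limit f_s = μ_s N = μ_s m g = m v²/r.
Mass cancels: v_max = √(μ_s g r) = √(0.336 × 9.81 × 289) = √952.6 = 30.86 m/s.

30.9 m/s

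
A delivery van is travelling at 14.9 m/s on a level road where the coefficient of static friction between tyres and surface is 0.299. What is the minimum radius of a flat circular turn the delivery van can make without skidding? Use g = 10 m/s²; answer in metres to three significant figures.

74.3 m

At the limit, μ_s m g = m v²/r, so r_min = v²/(μ_s g) = (14.9)²/(0.299 × 10.0) = 222.0/2.990 = 74.25 m.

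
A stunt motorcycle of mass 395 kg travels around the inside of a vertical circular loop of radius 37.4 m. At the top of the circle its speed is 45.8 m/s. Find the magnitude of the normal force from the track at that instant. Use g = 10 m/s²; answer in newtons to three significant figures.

18200 N

At the top, both N and the weight mg point inward (toward the centre), so N + mg = mv²/r.
N = m(v²/r − g) = 395 × ((45.8)²/37.4 − 10.0) = 395 × (56.09 − 10.0) = 395 × 46.09 = 18200 N.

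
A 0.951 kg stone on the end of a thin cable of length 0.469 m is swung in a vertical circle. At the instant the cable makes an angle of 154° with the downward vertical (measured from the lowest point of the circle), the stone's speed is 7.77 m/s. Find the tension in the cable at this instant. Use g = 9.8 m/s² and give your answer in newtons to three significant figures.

Take the radial direction toward the centre of the circle as positive. The component of the weight along the string toward the centre is −mg cos φ (φ measured from the bottom), so Newton's second law along the string gives T − mg cos φ = m v²/r.
cos 154° = -0.8988, so T = m(v²/r + g cos φ) = 0.951 × ((7.77)²/0.469 + 9.8 × -0.8988) = 0.951 × (128.7 + (-8.808)) = 0.951 × 119.9 = 114.0 N.

114 N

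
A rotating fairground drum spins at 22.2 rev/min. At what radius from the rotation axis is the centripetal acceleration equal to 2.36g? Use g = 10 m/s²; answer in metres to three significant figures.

ω = 22.2 rev/min × 2π/60 = 2.325 rad/s.
a_c = ω²r = 2.36g ⇒ r = 2.36 × 10.0 / (2.325)² = 23.60/5.405 = 4.367 m.

4.37 m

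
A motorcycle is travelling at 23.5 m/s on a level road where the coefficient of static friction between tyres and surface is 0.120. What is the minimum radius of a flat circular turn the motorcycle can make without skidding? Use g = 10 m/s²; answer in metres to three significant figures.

460 m

At the limit, μ_s m g = m v²/r, so r_min = v²/(μ_s g) = (23.5)²/(0.120 × 10.0) = 552.2/1.200 = 460.2 m.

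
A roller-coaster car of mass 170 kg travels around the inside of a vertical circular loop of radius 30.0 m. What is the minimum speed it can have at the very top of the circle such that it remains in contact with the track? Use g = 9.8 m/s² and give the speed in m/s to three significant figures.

17.1 m/s

At the top, both weight mg and N point toward the centre: N + mg = mv²/r.
At minimum speed N → 0, so mg = mv_min²/r ⇒ v_min = √(g r) = √(9.8 × 30.0) = 17.15 m/s.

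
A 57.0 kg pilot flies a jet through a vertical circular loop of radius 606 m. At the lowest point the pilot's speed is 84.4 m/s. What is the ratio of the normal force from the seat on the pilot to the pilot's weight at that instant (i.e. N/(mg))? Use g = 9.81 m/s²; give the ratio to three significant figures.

At the bottom, N − mg = mv²/r, so N = m(v²/r + g) and N/(mg) = v²/(rg) + 1 = (84.4)²/(606 × 9.81) + 1 = 1.198 + 1 = 2.198.

2.20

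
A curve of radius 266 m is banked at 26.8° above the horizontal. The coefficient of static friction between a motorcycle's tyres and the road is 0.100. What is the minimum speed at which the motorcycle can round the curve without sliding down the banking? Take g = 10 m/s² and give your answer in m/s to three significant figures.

32.0 m/s

At the minimum speed, friction acts up the slope at its limiting value f = μN. Radially (horizontal, toward centre): N sinθ − μN cosθ = mv²/r. Vertically: N cosθ + μN sinθ = mg.
Dividing: v² = r g (sinθ − μcosθ)/(cosθ + μsinθ).
sinθ − μcosθ = 0.4509 − 0.100×0.8926 = 0.3616; cosθ + μsinθ = 0.8926 + 0.100×0.4509 = 0.9377.
v² = 266 × 10.0 × 0.3616/0.9377 = 1026 m²/s², so v = 32.03 m/s.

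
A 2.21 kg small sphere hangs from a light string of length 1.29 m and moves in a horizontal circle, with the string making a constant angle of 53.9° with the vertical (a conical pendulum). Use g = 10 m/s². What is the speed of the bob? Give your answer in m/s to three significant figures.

3.78 m/s

The radius of the circle is r = L sinθ = 1.29 × sin 53.9° = 1.042 m.
Horizontally T sinθ = mv²/r and vertically T cosθ = mg, so tanθ = v²/(rg).
v = √(r g tanθ) = √(1.042 × 10.0 × 1.371) = √14.29 = 3.781 m/s.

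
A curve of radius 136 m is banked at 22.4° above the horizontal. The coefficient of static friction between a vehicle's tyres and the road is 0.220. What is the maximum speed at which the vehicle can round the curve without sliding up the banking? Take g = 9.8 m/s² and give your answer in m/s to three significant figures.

At the maximum speed, friction acts down the slope at its limiting value f = μN. Radially (horizontal, toward centre): N sinθ + μN cosθ = mv²/r. Vertically: N cosθ − μN sinθ = mg.
Dividing: v² = r g (sinθ + μcosθ)/(cosθ − μsinθ).
sinθ + μcosθ = 0.3811 + 0.220×0.9245 = 0.5845; cosθ − μsinθ = 0.9245 − 0.220×0.3811 = 0.8407.
v² = 136 × 9.8 × 0.5845/0.8407 = 926.6 m²/s², so v = 30.44 m/s.

30.4 m/s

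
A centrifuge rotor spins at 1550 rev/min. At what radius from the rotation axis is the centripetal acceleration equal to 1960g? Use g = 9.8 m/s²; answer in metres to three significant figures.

ω = 1550 rev/min × 2π/60 = 162.3 rad/s.
a_c = ω²r = 1960g ⇒ r = 1960 × 9.8 / (162.3)² = 19210/26350 = 0.7291 m.

0.729 m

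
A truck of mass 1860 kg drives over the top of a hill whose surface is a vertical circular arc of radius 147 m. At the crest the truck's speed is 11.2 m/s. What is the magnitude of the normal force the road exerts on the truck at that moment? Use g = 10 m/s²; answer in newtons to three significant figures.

At the crest the centripetal acceleration points downward (toward the centre of the arc), so mg − N = mv²/r.
N = m(g − v²/r) = 1860 × (10.0 − (11.2)²/147) = 1860 × (10.0 − 0.8533) = 1860 × 9.147 = 17010 N.

17000 N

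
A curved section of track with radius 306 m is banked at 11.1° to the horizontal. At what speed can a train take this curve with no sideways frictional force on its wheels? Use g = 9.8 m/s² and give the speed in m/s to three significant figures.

On a frictionless banked curve, N sinθ = mv²/r and N cosθ = mg, so tanθ = v²/(rg).
v = √(r g tanθ) = √(306 × 9.8 × tan 11.1°) = √(306 × 9.8 × 0.1962) = √588.3 = 24.26 m/s.

24.3 m/s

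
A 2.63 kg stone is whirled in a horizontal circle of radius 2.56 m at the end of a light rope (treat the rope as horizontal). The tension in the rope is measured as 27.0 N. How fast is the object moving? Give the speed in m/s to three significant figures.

T = m v²/r ⇒ v = √(T r / m) = √(27.0 × 2.56 / 2.63) = √26.28 = 5.127 m/s.

5.13 m/s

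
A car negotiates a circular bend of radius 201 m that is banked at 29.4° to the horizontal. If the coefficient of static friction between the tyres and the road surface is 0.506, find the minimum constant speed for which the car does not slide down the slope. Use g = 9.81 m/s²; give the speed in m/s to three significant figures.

9.39 m/s

At the minimum speed, friction acts up the slope at its limiting value f = μN. Radially (horizontal, toward centre): N sinθ − μN cosθ = mv²/r. Vertically: N cosθ + μN sinθ = mg.
Dividing: v² = r g (sinθ − μcosθ)/(cosθ + μsinθ).
sinθ − μcosθ = 0.4909 − 0.506×0.8712 = 0.05007; cosθ + μsinθ = 0.8712 + 0.506×0.4909 = 1.120.
v² = 201 × 9.81 × 0.05007/1.120 = 88.18 m²/s², so v = 9.390 m/s.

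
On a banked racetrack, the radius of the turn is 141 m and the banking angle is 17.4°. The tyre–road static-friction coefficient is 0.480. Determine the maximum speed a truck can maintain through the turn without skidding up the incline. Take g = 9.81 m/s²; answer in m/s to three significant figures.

35.9 m/s

At the maximum speed, friction acts down the slope at its limiting value f = μN. Radially (horizontal, toward centre): N sinθ + μN cosθ = mv²/r. Vertically: N cosθ − μN sinθ = mg.
Dividing: v² = r g (sinθ + μcosθ)/(cosθ − μsinθ).
sinθ + μcosθ = 0.2990 + 0.480×0.9542 = 0.7571; cosθ − μsinθ = 0.9542 − 0.480×0.2990 = 0.8107.
v² = 141 × 9.81 × 0.7571/0.8107 = 1292 m²/s², so v = 35.94 m/s.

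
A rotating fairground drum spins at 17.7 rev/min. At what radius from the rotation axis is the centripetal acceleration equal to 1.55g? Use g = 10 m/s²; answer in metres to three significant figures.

4.51 m

ω = 17.7 rev/min × 2π/60 = 1.854 rad/s.
a_c = ω²r = 1.55g ⇒ r = 1.55 × 10.0 / (1.854)² = 15.50/3.436 = 4.512 m.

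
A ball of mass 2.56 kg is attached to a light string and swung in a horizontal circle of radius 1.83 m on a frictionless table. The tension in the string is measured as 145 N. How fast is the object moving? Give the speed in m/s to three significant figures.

T = m v²/r ⇒ v = √(T r / m) = √(145 × 1.83 / 2.56) = √103.7 = 10.18 m/s.

10.2 m/s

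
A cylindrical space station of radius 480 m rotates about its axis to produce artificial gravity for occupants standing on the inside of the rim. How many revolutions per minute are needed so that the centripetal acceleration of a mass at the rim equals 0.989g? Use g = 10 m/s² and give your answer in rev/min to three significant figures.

1.37 rev/min

Require ω²r = 0.989g, so ω = √(0.989 × 10.0/480) = 0.1435 rad/s.
In rev/min: ω × 60/(2π) = 0.1435 × 60/(2π) = 1.371 rev/min.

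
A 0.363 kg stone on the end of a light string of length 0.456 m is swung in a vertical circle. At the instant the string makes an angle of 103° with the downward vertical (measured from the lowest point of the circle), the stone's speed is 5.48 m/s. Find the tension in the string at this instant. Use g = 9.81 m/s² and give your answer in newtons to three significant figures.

Take the radial direction toward the centre of the circle as positive. The component of the weight along the string toward the centre is −mg cos φ (φ measured from the bottom), so Newton's second law along the string gives T − mg cos φ = m v²/r.
cos 103° = -0.2250, so T = m(v²/r + g cos φ) = 0.363 × ((5.48)²/0.456 + 9.81 × -0.2250) = 0.363 × (65.86 + (-2.207)) = 0.363 × 63.65 = 23.10 N.

23.1 N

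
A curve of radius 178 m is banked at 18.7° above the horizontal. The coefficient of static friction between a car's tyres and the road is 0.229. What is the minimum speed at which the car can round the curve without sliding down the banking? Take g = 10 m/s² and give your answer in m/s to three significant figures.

13.4 m/s

At the minimum speed, friction acts up the slope at its limiting value f = μN. Radially (horizontal, toward centre): N sinθ − μN cosθ = mv²/r. Vertically: N cosθ + μN sinθ = mg.
Dividing: v² = r g (sinθ − μcosθ)/(cosθ + μsinθ).
sinθ − μcosθ = 0.3206 − 0.229×0.9472 = 0.1037; cosθ + μsinθ = 0.9472 + 0.229×0.3206 = 1.021.
v² = 178 × 10.0 × 0.1037/1.021 = 180.9 m²/s², so v = 13.45 m/s.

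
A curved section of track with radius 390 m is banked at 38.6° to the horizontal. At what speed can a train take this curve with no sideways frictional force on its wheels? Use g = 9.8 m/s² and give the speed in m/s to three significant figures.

55.2 m/s

On a frictionless banked curve, N sinθ = mv²/r and N cosθ = mg, so tanθ = v²/(rg).
v = √(r g tanθ) = √(390 × 9.8 × tan 38.6°) = √(390 × 9.8 × 0.7983) = √3051 = 55.24 m/s.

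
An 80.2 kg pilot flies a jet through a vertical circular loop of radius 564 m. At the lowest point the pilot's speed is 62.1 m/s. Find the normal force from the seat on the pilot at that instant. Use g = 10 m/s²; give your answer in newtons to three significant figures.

1350 N

At the lowest point, N points up (toward the centre) and the weight mg points down (away from the centre), so the net inward force is N − mg = mv²/r.
N = m(v²/r + g) = 80.2 × ((62.1)²/564 + 10.0) = 80.2 × (6.838 + 10.0) = 80.2 × 16.84 = 1350 N.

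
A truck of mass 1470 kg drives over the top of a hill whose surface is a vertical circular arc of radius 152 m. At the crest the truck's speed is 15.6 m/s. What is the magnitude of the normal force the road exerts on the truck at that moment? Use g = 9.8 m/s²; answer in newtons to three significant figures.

12100 N

At the crest the centripetal acceleration points downward (toward the centre of the arc), so mg − N = mv²/r.
N = m(g − v²/r) = 1470 × (9.8 − (15.6)²/152) = 1470 × (9.8 − 1.601) = 1470 × 8.199 = 12050 N.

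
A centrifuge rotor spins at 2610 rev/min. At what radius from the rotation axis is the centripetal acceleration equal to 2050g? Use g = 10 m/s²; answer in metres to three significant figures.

0.274 m

ω = 2610 rev/min × 2π/60 = 273.3 rad/s.
a_c = ω²r = 2050g ⇒ r = 2050 × 10.0 / (273.3)² = 20500/74700 = 0.2744 m.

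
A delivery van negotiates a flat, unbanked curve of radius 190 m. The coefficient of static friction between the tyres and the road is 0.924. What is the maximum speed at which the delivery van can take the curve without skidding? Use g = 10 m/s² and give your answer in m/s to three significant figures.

On a flat curve, static friction is the only horizontal force, so it must supply the full centripetal force: μ_s m g = m v²/r.
Mass cancels: v_max = √(μ_s g r) = √(0.924 × 10.0 × 190) = √1756 = 41.90 m/s.

41.9 m/s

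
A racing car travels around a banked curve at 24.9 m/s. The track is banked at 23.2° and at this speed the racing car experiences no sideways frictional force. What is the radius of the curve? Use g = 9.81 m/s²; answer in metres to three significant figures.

147 m

Frictionless banking: tanθ = v²/(rg), so r = v²/(g tanθ).
r = (24.9)²/(9.81 × tan 23.2°) = 620.0/(9.81 × 0.4286) = 620.0/4.205 = 147.5 m.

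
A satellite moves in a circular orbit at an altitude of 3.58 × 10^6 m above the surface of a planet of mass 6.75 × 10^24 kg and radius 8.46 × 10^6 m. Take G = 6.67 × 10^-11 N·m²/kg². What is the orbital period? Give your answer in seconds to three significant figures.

12400 s

r = R + h = 8.46 × 10^6 + 3.58 × 10^6 = 1.204 × 10^7 m. Gravity provides the centripetal force: G M m / r² = m v² / r ⇒ v = √(GM/r) = 6115 m/s.
T = 2πr/v = 2π × 1.204 × 10^7 / 6115 = 12370 s.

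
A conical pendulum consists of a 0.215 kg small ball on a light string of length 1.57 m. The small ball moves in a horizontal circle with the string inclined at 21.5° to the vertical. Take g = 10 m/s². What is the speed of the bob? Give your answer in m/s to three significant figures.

The radius of the circle is r = L sinθ = 1.57 × sin 21.5° = 0.5754 m.
Horizontally T sinθ = mv²/r and vertically T cosθ = mg, so tanθ = v²/(rg).
v = √(r g tanθ) = √(0.5754 × 10.0 × 0.3939) = √2.267 = 1.506 m/s.

1.51 m/s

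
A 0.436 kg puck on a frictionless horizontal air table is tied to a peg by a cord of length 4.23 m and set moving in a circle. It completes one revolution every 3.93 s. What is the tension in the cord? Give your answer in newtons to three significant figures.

4.71 N

v = 2πr/T = 2π × 4.23/3.93 = 6.763 m/s.
The tension is the only horizontal force, so it supplies the full centripetal force: T = m v²/r = 0.436 × (6.763)²/4.23 = 0.436 × 45.74/4.23 = 4.714 N.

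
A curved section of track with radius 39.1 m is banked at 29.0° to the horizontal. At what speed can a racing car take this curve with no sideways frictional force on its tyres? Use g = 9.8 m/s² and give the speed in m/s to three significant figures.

On a frictionless banked curve, N sinθ = mv²/r and N cosθ = mg, so tanθ = v²/(rg).
v = √(r g tanθ) = √(39.1 × 9.8 × tan 29.0°) = √(39.1 × 9.8 × 0.5543) = √212.4 = 14.57 m/s.

14.6 m/s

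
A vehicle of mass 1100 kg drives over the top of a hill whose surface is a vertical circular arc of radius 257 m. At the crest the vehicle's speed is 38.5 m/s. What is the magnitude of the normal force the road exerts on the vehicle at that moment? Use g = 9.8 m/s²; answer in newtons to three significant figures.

4440 N

At the crest the centripetal acceleration points downward (toward the centre of the arc), so mg − N = mv²/r.
N = m(g − v²/r) = 1100 × (9.8 − (38.5)²/257) = 1100 × (9.8 − 5.768) = 1100 × 4.032 = 4436 N.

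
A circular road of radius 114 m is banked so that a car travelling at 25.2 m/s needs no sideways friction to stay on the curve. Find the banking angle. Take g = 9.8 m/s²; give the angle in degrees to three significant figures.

With no friction, the horizontal component of the normal force provides the centripetal force: N sinθ = mv²/r, while N cosθ = mg vertically.
Dividing: tanθ = v²/(r g) = (25.2)²/(114 × 9.8) = 635.0/1117 = 0.5684.
θ = arctan(0.5684) = 29.61°.

29.6°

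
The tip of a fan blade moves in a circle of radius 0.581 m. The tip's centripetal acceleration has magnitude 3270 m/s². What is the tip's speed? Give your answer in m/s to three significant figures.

a_c = v²/r ⇒ v = √(a_c · r) = √(3270 × 0.581) = √1900 = 43.59 m/s.

43.6 m/s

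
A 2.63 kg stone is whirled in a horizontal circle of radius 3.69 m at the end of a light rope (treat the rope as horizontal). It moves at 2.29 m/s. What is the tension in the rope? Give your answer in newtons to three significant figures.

The tension is the only horizontal force, so it supplies the full centripetal force: T = m v²/r = 2.63 × (2.290)²/3.69 = 2.63 × 5.244/3.69 = 3.738 N.

3.74 N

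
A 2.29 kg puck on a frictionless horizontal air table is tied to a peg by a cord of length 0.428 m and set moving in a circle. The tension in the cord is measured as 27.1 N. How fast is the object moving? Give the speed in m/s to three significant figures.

T = m v²/r ⇒ v = √(T r / m) = √(27.1 × 0.428 / 2.29) = √5.065 = 2.251 m/s.

2.25 m/s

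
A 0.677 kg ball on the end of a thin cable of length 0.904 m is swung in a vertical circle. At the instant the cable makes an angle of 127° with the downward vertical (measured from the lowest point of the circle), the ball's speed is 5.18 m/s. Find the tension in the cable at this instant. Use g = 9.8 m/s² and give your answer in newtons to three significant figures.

Take the radial direction toward the centre of the circle as positive. The component of the weight along the string toward the centre is −mg cos φ (φ measured from the bottom), so Newton's second law along the string gives T − mg cos φ = m v²/r.
cos 127° = -0.6018, so T = m(v²/r + g cos φ) = 0.677 × ((5.18)²/0.904 + 9.8 × -0.6018) = 0.677 × (29.68 + (-5.898)) = 0.677 × 23.78 = 16.10 N.

16.1 N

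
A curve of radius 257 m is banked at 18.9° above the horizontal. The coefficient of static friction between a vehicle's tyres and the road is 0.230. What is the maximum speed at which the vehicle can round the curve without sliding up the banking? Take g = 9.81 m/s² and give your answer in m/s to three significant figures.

39.6 m/s

At the maximum speed, friction acts down the slope at its limiting value f = μN. Radially (horizontal, toward centre): N sinθ + μN cosθ = mv²/r. Vertically: N cosθ − μN sinθ = mg.
Dividing: v² = r g (sinθ + μcosθ)/(cosθ − μsinθ).
sinθ + μcosθ = 0.3239 + 0.230×0.9461 = 0.5415; cosθ − μsinθ = 0.9461 − 0.230×0.3239 = 0.8716.
v² = 257 × 9.81 × 0.5415/0.8716 = 1566 m²/s², so v = 39.58 m/s.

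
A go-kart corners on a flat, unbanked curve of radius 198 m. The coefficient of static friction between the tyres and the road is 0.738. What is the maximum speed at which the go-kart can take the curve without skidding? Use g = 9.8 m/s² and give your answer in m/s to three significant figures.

On a flat curve, static friction is the only horizontal force, so it must supply the full centripetal force: μ_s m g = m v²/r.
Mass cancels: v_max = √(μ_s g r) = √(0.738 × 9.8 × 198) = √1432 = 37.84 m/s.

37.8 m/s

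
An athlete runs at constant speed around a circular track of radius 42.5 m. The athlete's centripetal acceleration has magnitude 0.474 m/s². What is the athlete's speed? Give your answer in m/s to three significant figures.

a_c = v²/r ⇒ v = √(a_c · r) = √(0.474 × 42.5) = √20.14 = 4.488 m/s.

4.49 m/s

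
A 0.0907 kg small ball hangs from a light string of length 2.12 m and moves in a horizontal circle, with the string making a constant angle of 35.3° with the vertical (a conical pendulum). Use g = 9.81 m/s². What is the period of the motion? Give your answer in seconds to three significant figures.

r = L sinθ = 1.225 m. From T sinθ = mω²r and T cosθ = mg: tanθ = ω²r/g, so ω² = g tanθ / r = g/(L cosθ).
ω = √(g/(L cosθ)) = √(9.81/(2.12 × 0.8161)) = √5.670 = 2.381 rad/s.
Period = 2π/ω = 2.639 s.

2.64 s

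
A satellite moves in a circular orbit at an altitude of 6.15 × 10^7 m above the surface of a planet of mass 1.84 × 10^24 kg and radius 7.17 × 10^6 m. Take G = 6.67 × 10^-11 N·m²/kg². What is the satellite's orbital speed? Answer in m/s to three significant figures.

Orbital radius r = R + h = 7.17 × 10^6 + 6.15 × 10^7 = 6.867 × 10^7 m.
Gravity supplies the centripetal force: G M m / r² = m v² / r, so v = √(GM/r).
v = √(6.67 × 10^-11 × 1.84 × 10^24 / 6.867 × 10^7) = √(1.787 × 10^6) = 1337 m/s.

1340 m/s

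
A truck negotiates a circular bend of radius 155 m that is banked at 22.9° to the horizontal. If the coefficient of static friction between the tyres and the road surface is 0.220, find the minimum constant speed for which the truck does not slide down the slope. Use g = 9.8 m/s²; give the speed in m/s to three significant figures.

16.8 m/s

At the minimum speed, friction acts up the slope at its limiting value f = μN. Radially (horizontal, toward centre): N sinθ − μN cosθ = mv²/r. Vertically: N cosθ + μN sinθ = mg.
Dividing: v² = r g (sinθ − μcosθ)/(cosθ + μsinθ).
sinθ − μcosθ = 0.3891 − 0.220×0.9212 = 0.1865; cosθ + μsinθ = 0.9212 + 0.220×0.3891 = 1.007.
v² = 155 × 9.8 × 0.1865/1.007 = 281.3 m²/s², so v = 16.77 m/s.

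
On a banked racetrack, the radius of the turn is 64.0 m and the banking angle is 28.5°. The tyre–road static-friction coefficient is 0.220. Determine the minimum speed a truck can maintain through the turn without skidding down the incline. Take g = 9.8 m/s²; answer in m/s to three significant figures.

At the minimum speed, friction acts up the slope at its limiting value f = μN. Radially (horizontal, toward centre): N sinθ − μN cosθ = mv²/r. Vertically: N cosθ + μN sinθ = mg.
Dividing: v² = r g (sinθ − μcosθ)/(cosθ + μsinθ).
sinθ − μcosθ = 0.4772 − 0.220×0.8788 = 0.2838; cosθ + μsinθ = 0.8788 + 0.220×0.4772 = 0.9838.
v² = 64.0 × 9.8 × 0.2838/0.9838 = 180.9 m²/s², so v = 13.45 m/s.

13.5 m/s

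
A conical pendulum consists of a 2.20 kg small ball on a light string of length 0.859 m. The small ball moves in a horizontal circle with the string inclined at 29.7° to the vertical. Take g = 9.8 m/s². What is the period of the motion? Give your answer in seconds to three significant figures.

1.73 s

r = L sinθ = 0.4256 m. From T sinθ = mω²r and T cosθ = mg: tanθ = ω²r/g, so ω² = g tanθ / r = g/(L cosθ).
ω = √(g/(L cosθ)) = √(9.8/(0.859 × 0.8686)) = √13.13 = 3.624 rad/s.
Period = 2π/ω = 1.734 s.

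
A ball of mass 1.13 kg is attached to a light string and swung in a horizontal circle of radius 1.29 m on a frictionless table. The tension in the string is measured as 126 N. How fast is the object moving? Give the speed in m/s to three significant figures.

12.0 m/s

T = m v²/r ⇒ v = √(T r / m) = √(126 × 1.29 / 1.13) = √143.8 = 11.99 m/s.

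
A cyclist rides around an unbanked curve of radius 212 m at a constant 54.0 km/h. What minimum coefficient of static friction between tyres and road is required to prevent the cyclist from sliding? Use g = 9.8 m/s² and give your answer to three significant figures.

v = 54.0/3.6 = 15.00 m/s.
Friction provides the centripetal force: μ_s m g = m v²/r, so μ_s = v²/(g r) = (15.00)²/(9.8 × 212) = 225.0/2078 = 0.1083.

0.108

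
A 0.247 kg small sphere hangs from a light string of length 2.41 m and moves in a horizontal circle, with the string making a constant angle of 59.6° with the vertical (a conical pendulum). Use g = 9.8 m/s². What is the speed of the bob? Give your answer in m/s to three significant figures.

5.89 m/s

The radius of the circle is r = L sinθ = 2.41 × sin 59.6° = 2.079 m.
Horizontally T sinθ = mv²/r and vertically T cosθ = mg, so tanθ = v²/(rg).
v = √(r g tanθ) = √(2.079 × 9.8 × 1.704) = √34.72 = 5.892 m/s.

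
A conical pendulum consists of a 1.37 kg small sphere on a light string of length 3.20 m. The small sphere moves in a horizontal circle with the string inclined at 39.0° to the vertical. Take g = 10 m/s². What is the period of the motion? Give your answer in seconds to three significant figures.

3.13 s

r = L sinθ = 2.014 m. From T sinθ = mω²r and T cosθ = mg: tanθ = ω²r/g, so ω² = g tanθ / r = g/(L cosθ).
ω = √(g/(L cosθ)) = √(10.0/(3.20 × 0.7771)) = √4.021 = 2.005 rad/s.
Period = 2π/ω = 3.133 s.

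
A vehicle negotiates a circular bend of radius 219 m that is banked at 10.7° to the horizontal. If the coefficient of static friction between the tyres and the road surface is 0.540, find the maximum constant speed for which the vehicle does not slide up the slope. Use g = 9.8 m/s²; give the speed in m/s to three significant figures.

At the maximum speed, friction acts down the slope at its limiting value f = μN. Radially (horizontal, toward centre): N sinθ + μN cosθ = mv²/r. Vertically: N cosθ − μN sinθ = mg.
Dividing: v² = r g (sinθ + μcosθ)/(cosθ − μsinθ).
sinθ + μcosθ = 0.1857 + 0.540×0.9826 = 0.7163; cosθ − μsinθ = 0.9826 − 0.540×0.1857 = 0.8824.
v² = 219 × 9.8 × 0.7163/0.8824 = 1742 m²/s², so v = 41.74 m/s.

41.7 m/s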